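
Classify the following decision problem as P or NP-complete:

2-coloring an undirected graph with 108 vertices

This problem is in P: 2-coloring is bipartiteness testing via BFS, O(V+E).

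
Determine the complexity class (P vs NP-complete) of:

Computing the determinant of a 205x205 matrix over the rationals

This problem is in P: Gaussian elimination runs in O(n^3).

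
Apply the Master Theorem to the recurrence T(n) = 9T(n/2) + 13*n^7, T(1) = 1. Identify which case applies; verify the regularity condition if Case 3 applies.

a=9, b=2, f(n)=13*n^7.
log_2(9) = 3.17 < 7.
f(n) = Omega(n^(3.17+epsilon)) for some epsilon > 0, so Case 3 is the candidate.
Regularity: a*f(n/b) = 9*13*(n/2)^7 = (9/128)*13*n^7 <= c*f(n) with c = 9/128 < 1. Satisfied.
Case 3: T(n) = Theta(n^7).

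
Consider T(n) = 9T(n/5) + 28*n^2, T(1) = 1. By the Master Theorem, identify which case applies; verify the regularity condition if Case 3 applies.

a=9, b=5, f(n)=28*n^2.
log_5(9) = 1.365 < 2.
f(n) = Omega(n^(1.365+epsilon)) for some epsilon > 0, so Case 3 is the candidate.
Regularity: a*f(n/b) = 9*28*(n/5)^2 = (9/25)*28*n^2 <= c*f(n) with c = 9/25 < 1. Satisfied.
Case 3: T(n) = Theta(n^2).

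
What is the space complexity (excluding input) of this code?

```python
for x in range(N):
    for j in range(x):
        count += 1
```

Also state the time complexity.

Space complexity: O(1).
Only a constant amount of auxiliary storage is used; nothing grows with n.
Time complexity: O(n^2).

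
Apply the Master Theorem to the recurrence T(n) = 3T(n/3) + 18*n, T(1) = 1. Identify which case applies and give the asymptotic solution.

a=3, b=3, f(n)=18*n.
log_3(3) = 1, so n^(log_b(a)) = n.
f(n) = Theta(n), so Case 2 applies.
T(n) = Theta(n log n).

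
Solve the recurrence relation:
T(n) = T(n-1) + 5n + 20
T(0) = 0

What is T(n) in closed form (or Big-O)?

Dominant term in sum is 5*sum(i, i=1..n) = 5*n*(n+1)/2 = O(n^2).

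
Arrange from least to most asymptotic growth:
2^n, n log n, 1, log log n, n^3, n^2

Ordered by growth rate: 1 < log log n < n log n < n^2 < n^3 < 2^n.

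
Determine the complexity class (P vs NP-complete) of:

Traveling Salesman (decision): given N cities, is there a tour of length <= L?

This problem is NP-complete: reduces from Hamiltonian Cycle.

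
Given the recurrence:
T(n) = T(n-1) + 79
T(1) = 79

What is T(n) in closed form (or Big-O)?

Unrolling: T(n) = T(n-1) + 79 = T(n-2) + 2*79 = ... = T(1) + (n-1)*79 = 79 + (n-1)*79 = 79n.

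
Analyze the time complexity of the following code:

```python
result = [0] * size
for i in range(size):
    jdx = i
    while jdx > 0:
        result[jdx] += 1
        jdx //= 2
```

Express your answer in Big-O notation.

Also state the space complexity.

Time complexity: O(n log n).
Space complexity: O(n).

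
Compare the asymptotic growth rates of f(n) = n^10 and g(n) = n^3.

f(n) = n^10 grows faster: n^10/n^3 = n^7 -> infinity.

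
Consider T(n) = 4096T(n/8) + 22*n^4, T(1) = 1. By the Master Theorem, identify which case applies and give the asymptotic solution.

a=4096, b=8, f(n)=22*n^4.
log_8(4096) = 4, so n^(log_b(a)) = n^4.
f(n) = Theta(n^4), so Case 2 applies.
T(n) = Theta(n^4 log n).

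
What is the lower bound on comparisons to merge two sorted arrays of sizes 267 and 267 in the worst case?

Adversary: with |267 - 267| <= 1 the inputs can be fully interleaved so that every adjacent pair in the merged output comes from different arrays. Then each of the 533 adjacent pairs must be directly compared, or the algorithm cannot determine their relative order. Standard merge meets this bound.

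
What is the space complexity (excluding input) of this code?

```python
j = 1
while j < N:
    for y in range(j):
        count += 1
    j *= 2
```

Space complexity: O(1).
Only a constant amount of auxiliary storage is used; nothing grows with n.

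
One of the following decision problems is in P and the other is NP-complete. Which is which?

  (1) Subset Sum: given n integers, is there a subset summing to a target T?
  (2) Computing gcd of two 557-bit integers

(1) is NP-complete: one of Karp's 21 NP-complete problems.
(2) is P: the Euclidean algorithm runs in polynomial time in the bit-length.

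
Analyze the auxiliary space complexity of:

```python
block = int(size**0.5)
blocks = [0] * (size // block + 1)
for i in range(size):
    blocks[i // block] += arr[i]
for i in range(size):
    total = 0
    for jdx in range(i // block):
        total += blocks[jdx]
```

Space complexity: O(sqrt(n)).
Storage scales with sqrt(n).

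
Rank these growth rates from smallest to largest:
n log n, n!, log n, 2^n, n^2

Ordered by growth rate: log n < n log n < n^2 < 2^n < n!.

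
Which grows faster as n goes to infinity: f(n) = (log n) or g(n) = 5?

f(n) = (log n) grows faster: any unbounded function dominates a constant.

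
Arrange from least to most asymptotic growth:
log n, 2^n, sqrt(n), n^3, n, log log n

Ordered by growth rate: log log n < log n < sqrt(n) < n < n^3 < 2^n.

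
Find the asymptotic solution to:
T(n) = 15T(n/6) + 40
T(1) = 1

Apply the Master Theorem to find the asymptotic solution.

a=15, b=6, f(n)=40. log_6(15) = 1.511. Case 1 of Master Theorem: T(n) = O(n^1.511).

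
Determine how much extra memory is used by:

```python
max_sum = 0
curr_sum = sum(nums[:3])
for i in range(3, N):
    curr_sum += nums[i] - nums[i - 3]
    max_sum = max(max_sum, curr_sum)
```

Space complexity: O(1).
Only a constant amount of auxiliary storage is used; nothing grows with n.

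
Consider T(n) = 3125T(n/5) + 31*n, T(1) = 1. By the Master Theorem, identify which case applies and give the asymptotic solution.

a=3125, b=5, f(n)=31*n.
log_5(3125) = 5 > 1.
Since f(n) = O(n^1) is polynomially smaller than n^5, Case 1 applies.
T(n) = Theta(n^5).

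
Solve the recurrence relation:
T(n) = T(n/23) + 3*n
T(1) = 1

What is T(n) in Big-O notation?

Geometric series: 3*n*(1 + 1/23 + 1/23^2 + ...) = O(n). T(n) = O(n).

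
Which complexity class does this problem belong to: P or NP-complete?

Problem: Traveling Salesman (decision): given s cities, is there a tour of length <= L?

This problem is NP-complete: reduces from Hamiltonian Cycle.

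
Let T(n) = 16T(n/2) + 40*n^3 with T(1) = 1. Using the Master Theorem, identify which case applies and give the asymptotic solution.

a=16, b=2, f(n)=40*n^3.
log_2(16) = 4 > 3.
Since f(n) = O(n^3) is polynomially smaller than n^4, Case 1 applies.
T(n) = Theta(n^4).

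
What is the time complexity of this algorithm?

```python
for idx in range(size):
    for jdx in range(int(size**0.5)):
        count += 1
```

Time complexity: O(n * sqrt(n)).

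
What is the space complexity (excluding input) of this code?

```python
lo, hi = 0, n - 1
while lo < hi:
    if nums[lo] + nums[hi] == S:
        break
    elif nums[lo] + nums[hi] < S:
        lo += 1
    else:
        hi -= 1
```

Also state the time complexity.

Space complexity: O(1).
Only a constant amount of auxiliary storage is used; nothing grows with n.
Time complexity: O(n).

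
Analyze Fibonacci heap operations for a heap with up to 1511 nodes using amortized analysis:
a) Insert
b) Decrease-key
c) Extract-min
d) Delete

Fibonacci heaps use lazy consolidation. Potential function Phi = t + 2m (t = number of trees, m = marked nodes).
- Insert: O(1) actual, Delta Phi = +1 (one new tree) => O(1) amortized.
- Decrease-key: with c cascading cuts, actual cost is O(c); Delta Phi <= c - 2(c-1) + 2 = 4 - c (c new trees; >= c-1 marks cleared; <= 1 new mark). Amortized O(c) + (4 - c) = O(1).
- Extract-min: O(D(n) + t) actual; consolidation drops t to <= D(n)+1, so Delta Phi pays for the t term. D(n) = O(log n) for n = 1511 => O(log n) amortized.
- Delete: decrease-key to -inf then extract-min = O(log n).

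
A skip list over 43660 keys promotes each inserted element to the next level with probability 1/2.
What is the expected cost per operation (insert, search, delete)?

Expected number of levels is O(log_2(43660)) = O(log n). A search visits O(1) expected nodes per level over O(log n) levels. Insert/delete are a search plus O(1) pointer updates per level. Expected O(log n) per operation.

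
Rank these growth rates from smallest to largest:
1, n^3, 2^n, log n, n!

Ordered by growth rate: 1 < log n < n^3 < 2^n < n!.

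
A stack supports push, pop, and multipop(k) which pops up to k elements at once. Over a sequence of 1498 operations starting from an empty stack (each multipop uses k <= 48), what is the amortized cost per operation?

Each element is pushed exactly once and popped at most once (whether by pop or as part of a multipop). So the total number of individual pops over the whole sequence is at most the number of pushes, which is at most 1498. Total work <= 2 * 1498, hence O(1) amortized per operation.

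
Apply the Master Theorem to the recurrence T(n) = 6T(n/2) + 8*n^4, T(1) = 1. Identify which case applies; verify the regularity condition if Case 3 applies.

a=6, b=2, f(n)=8*n^4.
log_2(6) = 2.585 < 4.
f(n) = Omega(n^(2.585+epsilon)) for some epsilon > 0, so Case 3 is the candidate.
Regularity: a*f(n/b) = 6*8*(n/2)^4 = (6/16)*8*n^4 <= c*f(n) with c = 6/16 < 1. Satisfied.
Case 3: T(n) = Theta(n^4).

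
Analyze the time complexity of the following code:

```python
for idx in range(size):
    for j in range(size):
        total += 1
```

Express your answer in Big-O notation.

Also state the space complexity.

Time complexity: O(n^2).
Space complexity: O(1).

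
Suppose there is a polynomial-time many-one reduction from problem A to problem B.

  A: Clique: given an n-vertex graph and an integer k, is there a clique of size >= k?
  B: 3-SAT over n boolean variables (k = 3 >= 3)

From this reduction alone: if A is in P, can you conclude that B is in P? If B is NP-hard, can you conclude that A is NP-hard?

A poly-time reduction A <=_p B transfers tractability DOWN (B easy => A easy) and hardness UP (A hard => B hard), not the reverse.
From A in P, the reduction alone does NOT give B in P: any problem in P trivially reduces to SAT, yet SAT is not known to be in P.
From B NP-hard, the reduction alone does NOT give A NP-hard: again, easy problems reduce to hard ones.
(Here in fact A is NP-complete and B is NP-complete.)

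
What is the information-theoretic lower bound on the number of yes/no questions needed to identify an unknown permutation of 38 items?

There are 38! = 523022617466601111760007224100074291200000000 permutations. Each yes/no question gives at most 1 bit, so at least ceil(log_2(523022617466601111760007224100074291200000000)) = 149 questions are needed.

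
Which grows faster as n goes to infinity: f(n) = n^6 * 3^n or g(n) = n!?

g(n) = n! grows faster: by Stirling n! ~ (n/e)^n sqrt(2*pi*n); (n/e)^n eventually dominates n^6 * 3^n.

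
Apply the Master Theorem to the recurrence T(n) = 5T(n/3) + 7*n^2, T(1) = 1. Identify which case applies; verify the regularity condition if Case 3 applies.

a=5, b=3, f(n)=7*n^2.
log_3(5) = 1.465 < 2.
f(n) = Omega(n^(1.465+epsilon)) for some epsilon > 0, so Case 3 is the candidate.
Regularity: a*f(n/b) = 5*7*(n/3)^2 = (5/9)*7*n^2 <= c*f(n) with c = 5/9 < 1. Satisfied.
Case 3: T(n) = Theta(n^2).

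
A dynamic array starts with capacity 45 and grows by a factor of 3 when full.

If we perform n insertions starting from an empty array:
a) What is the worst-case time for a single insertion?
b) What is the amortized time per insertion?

(a) Worst-case single insertion: O(n) -- when the array is full at capacity c, the resize copies all c elements, and c can be Theta(n).
(b) Resizes happen at sizes 45, 135, 405, ... Total copy cost for n insertions: 45 + 135 + ... = O(n) (geometric series with ratio 1/3). Amortized cost per insertion: O(n)/n = O(1).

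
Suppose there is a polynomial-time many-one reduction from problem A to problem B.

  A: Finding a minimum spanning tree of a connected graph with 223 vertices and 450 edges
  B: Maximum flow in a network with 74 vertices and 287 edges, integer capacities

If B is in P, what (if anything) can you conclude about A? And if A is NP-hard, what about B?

A poly-time reduction A <=_p B means any A-instance can be transformed to a B-instance in poly time.
If B is in P: compose the reduction with B's poly-time algorithm to solve A in poly time, so A is in P.
If A is NP-hard: every NP problem reduces to A, which reduces to B; composing reductions, every NP problem reduces to B, so B is NP-hard.
(Here in fact A is P and B is P.)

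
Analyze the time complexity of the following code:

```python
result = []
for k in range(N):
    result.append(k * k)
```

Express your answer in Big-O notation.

Time complexity: O(n).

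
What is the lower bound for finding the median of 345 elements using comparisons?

To find the median of 345 elements, every element must be compared at least once, so the lower bound is Omega(n). The BFPRT algorithm achieves O(n), making this tight.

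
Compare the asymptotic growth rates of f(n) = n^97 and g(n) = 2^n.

g(n) = 2^n grows faster: any exponential with base > 1 dominates every polynomial.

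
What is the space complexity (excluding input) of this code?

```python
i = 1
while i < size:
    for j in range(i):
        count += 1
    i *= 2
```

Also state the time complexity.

Space complexity: O(1).
Only a constant amount of auxiliary storage is used; nothing grows with n.
Time complexity: O(n).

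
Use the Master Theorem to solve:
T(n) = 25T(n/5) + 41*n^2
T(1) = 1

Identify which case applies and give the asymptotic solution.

a=25, b=5, f(n)=41*n^2.
log_5(25) = 2, so n^(log_b(a)) = n^2.
f(n) = Theta(n^2), so Case 2 applies.
T(n) = Theta(n^2 log n).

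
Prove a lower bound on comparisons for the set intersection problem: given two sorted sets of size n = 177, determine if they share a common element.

For two sorted arrays of size n = 177, any correct algorithm must examine Omega(n) elements. If fewer are examined, an adversary places a common element in an unexamined gap. A merge-based scan achieves O(n), so the bound is tight.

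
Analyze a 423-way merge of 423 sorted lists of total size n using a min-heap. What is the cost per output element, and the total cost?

Maintain a min-heap of size 423 holding the current head of each list. Each output step does one extract-min (O(log 423)) and one insert of that list's next element (O(log 423)). Each of the n elements passes through the heap exactly once, so the total cost is O(n log 423), i.e. O(log 423) per output element.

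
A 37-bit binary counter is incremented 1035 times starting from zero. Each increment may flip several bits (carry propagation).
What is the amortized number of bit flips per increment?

Bit i flips on every 2^i-th increment, so over 1035 increments bit i flips floor(1035/2^i) times. Summing over i: total flips < 2 * 1035. Amortized: < 2 = O(1) per increment.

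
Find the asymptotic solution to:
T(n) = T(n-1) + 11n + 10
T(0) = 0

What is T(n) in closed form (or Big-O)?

Dominant term in sum is 11*sum(i, i=1..n) = 11*n*(n+1)/2 = O(n^2).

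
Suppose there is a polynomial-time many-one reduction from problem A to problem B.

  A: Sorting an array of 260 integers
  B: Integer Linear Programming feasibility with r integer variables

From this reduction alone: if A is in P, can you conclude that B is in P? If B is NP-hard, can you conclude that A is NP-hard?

A poly-time reduction A <=_p B transfers tractability DOWN (B easy => A easy) and hardness UP (A hard => B hard), not the reverse.
From A in P, the reduction alone does NOT give B in P: any problem in P trivially reduces to SAT, yet SAT is not known to be in P.
From B NP-hard, the reduction alone does NOT give A NP-hard: again, easy problems reduce to hard ones.
(Here in fact A is P and B is NP-complete.)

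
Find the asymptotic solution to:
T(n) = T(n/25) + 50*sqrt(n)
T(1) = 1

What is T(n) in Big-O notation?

Each level contributes sqrt(n/25^k). Geometric series with ratio 1/sqrt(25) < 1 sums to O(sqrt(n)).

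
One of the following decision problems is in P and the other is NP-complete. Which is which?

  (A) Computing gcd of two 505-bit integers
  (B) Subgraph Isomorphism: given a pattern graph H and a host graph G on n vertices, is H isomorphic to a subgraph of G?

(A) is P: the Euclidean algorithm runs in polynomial time in the bit-length.
(B) is NP-complete: generalizes Clique and Hamiltonian Path (pattern size is part of the input).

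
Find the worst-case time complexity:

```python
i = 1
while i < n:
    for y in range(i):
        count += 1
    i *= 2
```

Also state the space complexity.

Time complexity: O(n).
Space complexity: O(1).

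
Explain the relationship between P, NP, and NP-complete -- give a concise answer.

P: solvable in polynomial time. NP: verifiable in polynomial time. NP-complete: in NP and at least as hard as every problem in NP (via polynomial reduction). P is a subset of NP. If any NP-complete problem is in P, then P = NP.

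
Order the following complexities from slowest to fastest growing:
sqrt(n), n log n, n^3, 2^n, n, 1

Ordered by growth rate: 1 < sqrt(n) < n < n log n < n^3 < 2^n.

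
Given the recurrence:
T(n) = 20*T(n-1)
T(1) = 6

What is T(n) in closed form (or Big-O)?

Each step multiplies by 20. T(n) = T(1)*20^(n-1) = 6*20^(n-1).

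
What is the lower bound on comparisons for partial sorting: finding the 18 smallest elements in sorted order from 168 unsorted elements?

Finding 18 smallest of 168 in sorted order: Omega(168) to identify the 18 smallest, plus Omega(18 log 18) to sort them. Total: Omega(n + k log k).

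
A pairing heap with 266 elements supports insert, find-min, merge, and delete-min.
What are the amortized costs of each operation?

Pairing heaps are self-adjusting heap-ordered trees. Insert and merge link two roots: O(1). Find-min reads the root: O(1). Delete-min removes the root, then pairs children in two passes; amortized cost is O(log 266) = O(log n).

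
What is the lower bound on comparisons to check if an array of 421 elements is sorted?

To verify 421 elements are sorted, we must compare each consecutive pair. Skipping any pair allows an adversary to swap them. Therefore 420 comparisons are necessary and sufficient.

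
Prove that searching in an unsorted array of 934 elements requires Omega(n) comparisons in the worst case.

An adversary can always place the target in the last position checked. Until all 934 positions are examined, the target might be in any unchecked position. Therefore 934 comparisons are necessary.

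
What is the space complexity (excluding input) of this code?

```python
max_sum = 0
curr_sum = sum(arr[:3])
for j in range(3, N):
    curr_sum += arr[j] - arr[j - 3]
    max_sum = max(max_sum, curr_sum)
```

Space complexity: O(1).
Only a constant amount of auxiliary storage is used; nothing grows with n.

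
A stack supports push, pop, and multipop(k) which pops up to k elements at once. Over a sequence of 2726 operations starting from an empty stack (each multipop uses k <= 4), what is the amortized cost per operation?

Each element is pushed exactly once and popped at most once (whether by pop or as part of a multipop). So the total number of individual pops over the whole sequence is at most the number of pushes, which is at most 2726. Total work <= 2 * 2726, hence O(1) amortized per operation.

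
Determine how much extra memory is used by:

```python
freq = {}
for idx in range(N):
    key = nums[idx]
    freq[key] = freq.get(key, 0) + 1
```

Space complexity: O(n).
Auxiliary storage grows linearly with the input size n in the worst case.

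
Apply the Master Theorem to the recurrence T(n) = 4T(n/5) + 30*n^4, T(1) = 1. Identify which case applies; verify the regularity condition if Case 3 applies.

a=4, b=5, f(n)=30*n^4.
log_5(4) = 0.8614 < 4.
f(n) = Omega(n^(0.8614+epsilon)) for some epsilon > 0, so Case 3 is the candidate.
Regularity: a*f(n/b) = 4*30*(n/5)^4 = (4/625)*30*n^4 <= c*f(n) with c = 4/625 < 1. Satisfied.
Case 3: T(n) = Theta(n^4).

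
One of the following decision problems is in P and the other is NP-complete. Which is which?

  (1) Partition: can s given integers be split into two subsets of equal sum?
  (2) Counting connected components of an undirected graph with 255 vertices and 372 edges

(1) is NP-complete: Subset Sum reduces to it (one of Karp's 21 NP-complete problems).
(2) is P: BFS/DFS visits each vertex and edge once: O(V+E).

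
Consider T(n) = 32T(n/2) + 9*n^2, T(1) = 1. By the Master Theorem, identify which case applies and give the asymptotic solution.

a=32, b=2, f(n)=9*n^2.
log_2(32) = 5 > 2.
Since f(n) = O(n^2) is polynomially smaller than n^5, Case 1 applies.
T(n) = Theta(n^5).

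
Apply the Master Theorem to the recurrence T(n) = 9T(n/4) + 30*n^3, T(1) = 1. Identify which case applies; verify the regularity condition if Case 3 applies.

a=9, b=4, f(n)=30*n^3.
log_4(9) = 1.585 < 3.
f(n) = Omega(n^(1.585+epsilon)) for some epsilon > 0, so Case 3 is the candidate.
Regularity: a*f(n/b) = 9*30*(n/4)^3 = (9/64)*30*n^3 <= c*f(n) with c = 9/64 < 1. Satisfied.
Case 3: T(n) = Theta(n^3).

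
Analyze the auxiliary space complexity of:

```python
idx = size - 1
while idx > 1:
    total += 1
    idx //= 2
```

Space complexity: O(1).
Only a constant amount of auxiliary storage is used; nothing grows with n.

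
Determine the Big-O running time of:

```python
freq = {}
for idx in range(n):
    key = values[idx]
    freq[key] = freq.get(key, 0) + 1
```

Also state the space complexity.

Time complexity: O(n).
Space complexity: O(n).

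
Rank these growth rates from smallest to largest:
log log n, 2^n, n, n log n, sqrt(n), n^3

Ordered by growth rate: log log n < sqrt(n) < n < n log n < n^3 < 2^n.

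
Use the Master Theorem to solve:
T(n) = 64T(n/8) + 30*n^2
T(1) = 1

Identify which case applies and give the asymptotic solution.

a=64, b=8, f(n)=30*n^2.
log_8(64) = 2, so n^(log_b(a)) = n^2.
f(n) = Theta(n^2), so Case 2 applies.
T(n) = Theta(n^2 log n).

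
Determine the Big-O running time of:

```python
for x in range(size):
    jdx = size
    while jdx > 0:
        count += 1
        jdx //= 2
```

Time complexity: O(n log n).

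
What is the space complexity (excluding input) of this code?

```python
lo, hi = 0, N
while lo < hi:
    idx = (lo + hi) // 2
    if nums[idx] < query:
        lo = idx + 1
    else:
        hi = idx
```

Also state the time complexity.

Space complexity: O(1).
Only a constant amount of auxiliary storage is used; nothing grows with n.
Time complexity: O(log n).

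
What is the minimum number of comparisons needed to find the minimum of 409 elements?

Finding the minimum requires 408 comparisons, identical reasoning to finding the maximum. Each comparison eliminates one candidate.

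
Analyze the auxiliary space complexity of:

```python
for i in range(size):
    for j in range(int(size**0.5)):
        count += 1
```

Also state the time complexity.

Space complexity: O(1).
Only a constant amount of auxiliary storage is used; nothing grows with n.
Time complexity: O(n * sqrt(n)).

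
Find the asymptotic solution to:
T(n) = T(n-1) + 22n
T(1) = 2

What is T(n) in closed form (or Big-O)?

Unrolling: T(n) = 2 + 22*(2 + 3 + ... + n) = 2 + 22*(n(n+1)/2 - 1) = O(n^2).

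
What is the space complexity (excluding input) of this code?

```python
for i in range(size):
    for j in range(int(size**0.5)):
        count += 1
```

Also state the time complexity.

Space complexity: O(1).
Only a constant amount of auxiliary storage is used; nothing grows with n.
Time complexity: O(n * sqrt(n)).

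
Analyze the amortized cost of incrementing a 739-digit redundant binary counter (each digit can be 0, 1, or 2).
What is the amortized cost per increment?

A redundant counter on 739 digits allows digit values 0, 1, 2. Increment adds 1 to the least significant digit and carries any 2 to a 0 plus +1 on the next digit. With potential Phi = (number of 2-digits), each increment does O(1) actual work plus a chain of carries, each of which decreases Phi by 1. Amortized O(1).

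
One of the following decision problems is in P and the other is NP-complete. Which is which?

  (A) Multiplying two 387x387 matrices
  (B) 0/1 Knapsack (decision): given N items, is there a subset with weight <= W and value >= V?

(A) is P: the schoolbook algorithm runs in O(n^3).
(B) is NP-complete: reduces from Subset Sum.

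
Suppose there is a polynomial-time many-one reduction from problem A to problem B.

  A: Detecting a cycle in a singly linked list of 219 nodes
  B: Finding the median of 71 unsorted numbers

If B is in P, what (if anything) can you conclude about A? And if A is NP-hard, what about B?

A poly-time reduction A <=_p B means any A-instance can be transformed to a B-instance in poly time.
If B is in P: compose the reduction with B's poly-time algorithm to solve A in poly time, so A is in P.
If A is NP-hard: every NP problem reduces to A, which reduces to B; composing reductions, every NP problem reduces to B, so B is NP-hard.
(Here in fact A is P and B is P.)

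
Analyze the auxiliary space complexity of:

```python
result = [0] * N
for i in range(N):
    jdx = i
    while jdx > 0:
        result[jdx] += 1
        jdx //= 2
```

Space complexity: O(n).
Auxiliary storage grows linearly with the input size n in the worst case.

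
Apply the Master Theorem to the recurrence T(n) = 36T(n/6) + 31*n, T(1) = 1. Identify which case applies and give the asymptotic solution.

a=36, b=6, f(n)=31*n.
log_6(36) = 2 > 1.
Since f(n) = O(n^1) is polynomially smaller than n^2, Case 1 applies.
T(n) = Theta(n^2).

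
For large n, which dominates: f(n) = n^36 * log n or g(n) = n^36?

f(n) = n^36 * log n grows faster: extra log n factor -> infinity.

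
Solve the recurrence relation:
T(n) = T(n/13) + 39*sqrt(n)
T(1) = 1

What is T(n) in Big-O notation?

Each level contributes sqrt(n/13^k). Geometric series with ratio 1/sqrt(13) < 1 sums to O(sqrt(n)).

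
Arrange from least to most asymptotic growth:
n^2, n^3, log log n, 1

Ordered by growth rate: 1 < log log n < n^2 < n^3.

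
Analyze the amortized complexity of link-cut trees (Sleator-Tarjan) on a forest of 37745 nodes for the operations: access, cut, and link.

Link-cut trees represent the forest using splay trees over preferred paths. With potential Phi = sum over nodes of log(size of virtual subtree), each access on 37745 nodes is O(log 37745) = O(log n) amortized by the splay-tree access lemma. Cut and link are O(1) plus one access.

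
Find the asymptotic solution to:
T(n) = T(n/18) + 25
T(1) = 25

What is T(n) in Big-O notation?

Each step divides n by 18 and adds 25. After log_18(n) steps, T(n) = O(log n).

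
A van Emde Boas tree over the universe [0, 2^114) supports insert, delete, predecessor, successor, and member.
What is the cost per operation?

vEB recursively partitions [0, 20769187434139310514121985316880384) into sqrt(u) clusters of size sqrt(u). Each operation recurses into either one cluster or the summary, never both: T(u) = T(sqrt(u)) + O(1) => T(u) = O(log log u) = O(log 114). This is worst-case, not just amortized.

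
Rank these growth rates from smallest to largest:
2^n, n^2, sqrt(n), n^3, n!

Ordered by growth rate: sqrt(n) < n^2 < n^3 < 2^n < n!.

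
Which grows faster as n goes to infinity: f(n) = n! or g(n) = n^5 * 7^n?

f(n) = n! grows faster: by Stirling n! ~ (n/e)^n sqrt(2*pi*n); (n/e)^n eventually dominates n^5 * 7^n.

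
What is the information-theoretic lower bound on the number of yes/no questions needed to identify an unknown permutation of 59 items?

There are 59! = 138683118545689835737939019720389406345902876772687432540821294940160000000000000 permutations. Each yes/no question gives at most 1 bit, so at least ceil(log_2(138683118545689835737939019720389406345902876772687432540821294940160000000000000)) = 267 questions are needed.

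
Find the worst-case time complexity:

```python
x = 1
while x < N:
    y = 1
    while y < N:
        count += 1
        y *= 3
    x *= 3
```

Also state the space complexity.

Time complexity: O(log^2 n).
Space complexity: O(1).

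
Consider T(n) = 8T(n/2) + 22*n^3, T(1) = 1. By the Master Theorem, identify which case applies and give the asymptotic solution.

a=8, b=2, f(n)=22*n^3.
log_2(8) = 3, so n^(log_b(a)) = n^3.
f(n) = Theta(n^3), so Case 2 applies.
T(n) = Theta(n^3 log n).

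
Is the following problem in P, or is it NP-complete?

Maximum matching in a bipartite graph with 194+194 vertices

This problem is in P: Hopcroft-Karp runs in O(E sqrt(V)).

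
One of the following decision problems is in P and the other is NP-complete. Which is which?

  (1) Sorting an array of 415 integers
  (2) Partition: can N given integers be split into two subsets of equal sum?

(1) is P: merge sort runs in O(n log n).
(2) is NP-complete: Subset Sum reduces to it (one of Karp's 21 NP-complete problems).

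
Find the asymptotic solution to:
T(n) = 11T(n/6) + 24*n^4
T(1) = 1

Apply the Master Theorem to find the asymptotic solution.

a=11, b=6, f(n)=24*n^4. log_6(11) = 1.338 < 4. Case 3: T(n) = O(n^4).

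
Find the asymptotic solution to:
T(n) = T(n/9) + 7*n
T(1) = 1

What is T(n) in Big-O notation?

Geometric series: 7*n*(1 + 1/9 + 1/9^2 + ...) = O(n). T(n) = O(n).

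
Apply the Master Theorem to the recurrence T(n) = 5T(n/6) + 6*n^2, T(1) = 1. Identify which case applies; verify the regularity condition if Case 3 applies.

a=5, b=6, f(n)=6*n^2.
log_6(5) = 0.8982 < 2.
f(n) = Omega(n^(0.8982+epsilon)) for some epsilon > 0, so Case 3 is the candidate.
Regularity: a*f(n/b) = 5*6*(n/6)^2 = (5/36)*6*n^2 <= c*f(n) with c = 5/36 < 1. Satisfied.
Case 3: T(n) = Theta(n^2).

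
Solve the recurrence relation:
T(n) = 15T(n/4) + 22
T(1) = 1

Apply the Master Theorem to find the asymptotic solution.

a=15, b=4, f(n)=22. log_4(15) = 1.953. Case 1 of Master Theorem: T(n) = O(n^1.953).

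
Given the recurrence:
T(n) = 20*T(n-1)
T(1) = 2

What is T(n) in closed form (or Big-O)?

Each step multiplies by 20. T(n) = T(1)*20^(n-1) = 2*20^(n-1).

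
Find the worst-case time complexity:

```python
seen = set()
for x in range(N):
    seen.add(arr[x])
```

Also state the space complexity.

Time complexity: O(n).
Space complexity: O(n).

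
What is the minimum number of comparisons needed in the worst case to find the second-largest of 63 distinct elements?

Lower bound: finding the max needs 63-1 comparisons. By the adversary weight-doubling argument, the max must personally win >= ceil(log_2(63)) = 6 comparisons; the 2nd-largest is among those 6 losers, needing 6-1 more comparisons. Total >= 63-1 + 6-1 = 67. A balanced knockout tournament achieves this.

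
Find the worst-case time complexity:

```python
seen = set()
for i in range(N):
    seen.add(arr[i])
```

Time complexity: O(n).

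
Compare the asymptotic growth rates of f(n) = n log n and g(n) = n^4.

g(n) = n^4 grows faster: n^4 / (n log n) = n^3/log n -> infinity.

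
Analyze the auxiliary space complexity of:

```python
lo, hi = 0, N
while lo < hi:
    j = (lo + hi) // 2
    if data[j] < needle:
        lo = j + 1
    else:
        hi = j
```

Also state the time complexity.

Space complexity: O(1).
Only a constant amount of auxiliary storage is used; nothing grows with n.
Time complexity: O(log n).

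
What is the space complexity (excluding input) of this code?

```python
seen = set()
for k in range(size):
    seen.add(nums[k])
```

Space complexity: O(n).
Auxiliary storage grows linearly with the input size n in the worst case.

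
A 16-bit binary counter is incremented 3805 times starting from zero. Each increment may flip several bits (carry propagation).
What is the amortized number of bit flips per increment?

Bit i flips on every 2^i-th increment, so over 3805 increments bit i flips floor(3805/2^i) times. Summing over i: total flips < 2 * 3805. Amortized: < 2 = O(1) per increment.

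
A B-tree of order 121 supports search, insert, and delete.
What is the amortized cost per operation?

B-tree of order 121 has height O(log_121 n). Each operation traverses the tree height. Splits during insert and merges during delete are O(1) each and occur at most once per level. Total cost per operation: O(log_121 n).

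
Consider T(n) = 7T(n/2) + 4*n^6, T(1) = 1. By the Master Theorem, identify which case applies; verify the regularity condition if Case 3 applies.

a=7, b=2, f(n)=4*n^6.
log_2(7) = 2.807 < 6.
f(n) = Omega(n^(2.807+epsilon)) for some epsilon > 0, so Case 3 is the candidate.
Regularity: a*f(n/b) = 7*4*(n/2)^6 = (7/64)*4*n^6 <= c*f(n) with c = 7/64 < 1. Satisfied.
Case 3: T(n) = Theta(n^6).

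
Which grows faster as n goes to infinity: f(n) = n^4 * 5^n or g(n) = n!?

g(n) = n! grows faster: by Stirling n! ~ (n/e)^n sqrt(2*pi*n); (n/e)^n eventually dominates n^4 * 5^n.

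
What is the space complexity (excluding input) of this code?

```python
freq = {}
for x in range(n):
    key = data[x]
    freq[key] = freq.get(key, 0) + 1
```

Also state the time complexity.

Space complexity: O(n).
Auxiliary storage grows linearly with the input size n in the worst case.
Time complexity: O(n).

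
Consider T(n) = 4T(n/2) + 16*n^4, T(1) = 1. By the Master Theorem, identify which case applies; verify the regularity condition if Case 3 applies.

a=4, b=2, f(n)=16*n^4.
log_2(4) = 2 < 4.
f(n) = Omega(n^(2+epsilon)) for some epsilon > 0, so Case 3 is the candidate.
Regularity: a*f(n/b) = 4*16*(n/2)^4 = (4/16)*16*n^4 <= c*f(n) with c = 4/16 < 1. Satisfied.
Case 3: T(n) = Theta(n^4).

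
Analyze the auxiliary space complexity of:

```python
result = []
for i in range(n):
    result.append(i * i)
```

Space complexity: O(n).
Auxiliary storage grows linearly with the input size n in the worst case.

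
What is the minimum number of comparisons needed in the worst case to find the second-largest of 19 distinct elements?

Lower bound: finding the max needs 19-1 comparisons. By the adversary weight-doubling argument, the max must personally win >= ceil(log_2(19)) = 5 comparisons; the 2nd-largest is among those 5 losers, needing 5-1 more comparisons. Total >= 19-1 + 5-1 = 22. A balanced knockout tournament achieves this.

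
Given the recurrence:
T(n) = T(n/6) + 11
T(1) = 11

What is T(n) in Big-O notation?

Each step divides n by 6 and adds 11. After log_6(n) steps, T(n) = O(log n).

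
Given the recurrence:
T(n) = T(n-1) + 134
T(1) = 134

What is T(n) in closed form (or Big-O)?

Unrolling: T(n) = T(n-1) + 134 = T(n-2) + 2*134 = ... = T(1) + (n-1)*134 = 134 + (n-1)*134 = 134n.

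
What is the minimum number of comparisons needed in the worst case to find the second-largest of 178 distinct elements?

Lower bound: finding the max needs 178-1 comparisons. By the adversary weight-doubling argument, the max must personally win >= ceil(log_2(178)) = 8 comparisons; the 2nd-largest is among those 8 losers, needing 8-1 more comparisons. Total >= 178-1 + 8-1 = 184. A balanced knockout tournament achieves this.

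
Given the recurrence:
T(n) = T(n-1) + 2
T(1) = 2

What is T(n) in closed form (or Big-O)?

Unrolling: T(n) = T(n-1) + 2 = T(n-2) + 2*2 = ... = T(1) + (n-1)*2 = 2 + (n-1)*2 = 2n.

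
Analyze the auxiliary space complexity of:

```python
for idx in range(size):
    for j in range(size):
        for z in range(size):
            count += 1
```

Space complexity: O(1).
Only a constant amount of auxiliary storage is used; nothing grows with n.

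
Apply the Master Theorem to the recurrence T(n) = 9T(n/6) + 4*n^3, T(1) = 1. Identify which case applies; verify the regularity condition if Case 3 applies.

a=9, b=6, f(n)=4*n^3.
log_6(9) = 1.226 < 3.
f(n) = Omega(n^(1.226+epsilon)) for some epsilon > 0, so Case 3 is the candidate.
Regularity: a*f(n/b) = 9*4*(n/6)^3 = (9/216)*4*n^3 <= c*f(n) with c = 9/216 < 1. Satisfied.
Case 3: T(n) = Theta(n^3).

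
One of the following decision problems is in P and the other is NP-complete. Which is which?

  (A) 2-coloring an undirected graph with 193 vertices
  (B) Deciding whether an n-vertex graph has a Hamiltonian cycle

(A) is P: 2-coloring is bipartiteness testing via BFS, O(V+E).
(B) is NP-complete: one of Karp's 21 NP-complete problems.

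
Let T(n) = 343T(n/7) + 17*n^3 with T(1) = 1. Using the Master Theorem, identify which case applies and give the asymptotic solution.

a=343, b=7, f(n)=17*n^3.
log_7(343) = 3, so n^(log_b(a)) = n^3.
f(n) = Theta(n^3), so Case 2 applies.
T(n) = Theta(n^3 log n).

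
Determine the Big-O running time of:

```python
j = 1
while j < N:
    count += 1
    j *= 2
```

Time complexity: O(log n).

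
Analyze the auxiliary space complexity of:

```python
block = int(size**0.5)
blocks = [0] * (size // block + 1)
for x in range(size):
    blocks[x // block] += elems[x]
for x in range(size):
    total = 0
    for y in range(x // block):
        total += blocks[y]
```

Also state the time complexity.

Space complexity: O(sqrt(n)).
Storage scales with sqrt(n).
Time complexity: O(n * sqrt(n)).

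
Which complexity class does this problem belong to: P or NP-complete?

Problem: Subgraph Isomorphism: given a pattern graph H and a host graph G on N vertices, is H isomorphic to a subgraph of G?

This problem is NP-complete: generalizes Clique and Hamiltonian Path (pattern size is part of the input).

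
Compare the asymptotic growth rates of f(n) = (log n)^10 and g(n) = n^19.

g(n) = n^19 grows faster: any positive polynomial dominates any polylog.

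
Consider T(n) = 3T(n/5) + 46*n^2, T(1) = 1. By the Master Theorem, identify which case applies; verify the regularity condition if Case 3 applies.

a=3, b=5, f(n)=46*n^2.
log_5(3) = 0.6826 < 2.
f(n) = Omega(n^(0.6826+epsilon)) for some epsilon > 0, so Case 3 is the candidate.
Regularity: a*f(n/b) = 3*46*(n/5)^2 = (3/25)*46*n^2 <= c*f(n) with c = 3/25 < 1. Satisfied.
Case 3: T(n) = Theta(n^2).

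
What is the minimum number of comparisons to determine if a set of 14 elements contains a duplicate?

Determining if 14 elements are all distinct requires Omega(n log n) comparisons in the comparison model. This follows from the element distinctness lower bound.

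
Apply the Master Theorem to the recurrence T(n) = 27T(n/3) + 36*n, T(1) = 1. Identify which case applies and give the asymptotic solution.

a=27, b=3, f(n)=36*n.
log_3(27) = 3 > 1.
Since f(n) = O(n^1) is polynomially smaller than n^3, Case 1 applies.
T(n) = Theta(n^3).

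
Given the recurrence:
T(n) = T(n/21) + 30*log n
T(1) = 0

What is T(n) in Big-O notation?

Each of the log_21(n) levels adds O(log n). T(n) = O(log^2 n).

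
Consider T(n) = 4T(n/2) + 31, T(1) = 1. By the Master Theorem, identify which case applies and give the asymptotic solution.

a=4, b=2, f(n)=31.
log_2(4) = 2 > 0.
Since f(n) = O(n^0) is polynomially smaller than n^2, Case 1 applies.
T(n) = Theta(n^2).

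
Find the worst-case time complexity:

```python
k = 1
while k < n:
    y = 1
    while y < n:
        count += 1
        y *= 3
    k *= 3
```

Time complexity: O(log^2 n).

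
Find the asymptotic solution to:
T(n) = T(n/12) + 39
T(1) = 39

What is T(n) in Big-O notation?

Each step divides n by 12 and adds 39. After log_12(n) steps, T(n) = O(log n).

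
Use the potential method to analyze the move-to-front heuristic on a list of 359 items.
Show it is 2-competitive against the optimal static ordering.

Let Phi = number of inversions between the MTF list and the optimal static list (0 <= Phi <= C(359,2)). Accessing an element at MTF position k and optimal position j: the move-to-front destroys all k-1 inversions in front of it that are not in front in optimal (>= k-j of them) and creates at most j-1 new ones. Amortized cost <= k + (j-1) - (k-j) = 2j - 1 <= 2 * optimal cost.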